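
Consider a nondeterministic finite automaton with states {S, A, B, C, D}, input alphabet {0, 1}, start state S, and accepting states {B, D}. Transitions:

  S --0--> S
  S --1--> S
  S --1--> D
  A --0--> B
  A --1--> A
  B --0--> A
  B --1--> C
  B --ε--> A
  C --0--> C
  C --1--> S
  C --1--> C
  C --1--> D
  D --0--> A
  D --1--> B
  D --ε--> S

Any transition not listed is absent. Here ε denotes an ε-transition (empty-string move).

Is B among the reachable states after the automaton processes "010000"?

Yes

Start in {S}.
Read '0': S→{S}; now {S}.
Read '1': S→{S, D}; now {S, D}.
Read '0': S→{S}, D→{A}; now {S, A}.
Read '0': S→{S}, A→{B}; union {S, B}; ε-closure = {S, A, B}.
Read '0': S→{S}, A→{B}, B→{A}; now {S, A, B}.
Read '0': S→{S}, A→{B}, B→{A}; now {S, A, B}.
State B is in {S, A, B}.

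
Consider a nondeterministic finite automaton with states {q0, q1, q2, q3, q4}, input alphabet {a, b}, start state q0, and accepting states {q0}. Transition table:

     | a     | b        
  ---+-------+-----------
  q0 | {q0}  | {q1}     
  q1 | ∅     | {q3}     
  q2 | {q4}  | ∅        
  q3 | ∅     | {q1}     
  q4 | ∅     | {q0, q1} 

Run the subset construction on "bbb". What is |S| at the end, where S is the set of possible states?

Start in {q0}.
Read 'b': q0→{q1}; now {q1}.
Read 'b': q1→{q3}; now {q3}.
Read 'b': q3→{q1}; now {q1}.
That set has 1 state.

1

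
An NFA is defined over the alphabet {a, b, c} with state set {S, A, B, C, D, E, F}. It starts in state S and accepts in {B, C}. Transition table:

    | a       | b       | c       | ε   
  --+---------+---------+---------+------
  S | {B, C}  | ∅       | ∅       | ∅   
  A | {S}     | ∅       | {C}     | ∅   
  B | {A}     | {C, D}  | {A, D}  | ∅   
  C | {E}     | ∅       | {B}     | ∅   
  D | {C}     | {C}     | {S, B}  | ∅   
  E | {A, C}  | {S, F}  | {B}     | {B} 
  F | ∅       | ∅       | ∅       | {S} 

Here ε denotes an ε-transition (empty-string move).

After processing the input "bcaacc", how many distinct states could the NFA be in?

0

Start in {S}.
Read 'b': S→∅; now ∅.
The set is empty and remains empty for the remaining 5 symbols.
That set has 0 states.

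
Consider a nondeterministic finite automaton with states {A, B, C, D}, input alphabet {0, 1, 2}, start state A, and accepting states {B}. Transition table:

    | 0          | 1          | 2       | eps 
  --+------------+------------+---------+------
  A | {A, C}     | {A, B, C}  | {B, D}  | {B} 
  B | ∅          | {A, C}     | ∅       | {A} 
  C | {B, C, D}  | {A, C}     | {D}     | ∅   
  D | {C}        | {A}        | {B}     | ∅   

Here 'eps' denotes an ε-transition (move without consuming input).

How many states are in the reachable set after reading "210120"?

Start: ε-closure({A}) = {A, B}.
Read '2': A→{B, D}, B→∅; union {B, D}; ε-closure = {A, B, D}.
Read '1': A→{A, B, C}, B→{A, C}, D→{A}; now {A, B, C}.
Read '0': A→{A, C}, B→∅, C→{B, C, D}; now {A, B, C, D}.
Read '1': A→{A, B, C}, B→{A, C}, C→{A, C}, D→{A}; now {A, B, C}.
Read '2': A→{B, D}, B→∅, C→{D}; union {B, D}; ε-closure = {A, B, D}.
Read '0': A→{A, C}, B→∅, D→{C}; union {A, C}; ε-closure = {A, B, C}.
That set has 3 states.

3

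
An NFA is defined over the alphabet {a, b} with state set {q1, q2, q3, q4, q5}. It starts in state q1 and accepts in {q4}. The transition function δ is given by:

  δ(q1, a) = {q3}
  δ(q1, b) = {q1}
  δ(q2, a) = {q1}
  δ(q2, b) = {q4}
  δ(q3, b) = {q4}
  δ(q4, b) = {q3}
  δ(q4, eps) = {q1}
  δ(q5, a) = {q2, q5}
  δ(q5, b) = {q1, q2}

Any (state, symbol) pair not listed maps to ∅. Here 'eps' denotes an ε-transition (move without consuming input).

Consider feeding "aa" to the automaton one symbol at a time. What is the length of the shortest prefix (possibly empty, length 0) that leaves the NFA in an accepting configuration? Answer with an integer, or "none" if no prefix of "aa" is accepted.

none

Start in {q1}.
Read 'a': {q1} → {q3}.
Read 'a': {q3} → ∅.
No reachable set along the way intersects F.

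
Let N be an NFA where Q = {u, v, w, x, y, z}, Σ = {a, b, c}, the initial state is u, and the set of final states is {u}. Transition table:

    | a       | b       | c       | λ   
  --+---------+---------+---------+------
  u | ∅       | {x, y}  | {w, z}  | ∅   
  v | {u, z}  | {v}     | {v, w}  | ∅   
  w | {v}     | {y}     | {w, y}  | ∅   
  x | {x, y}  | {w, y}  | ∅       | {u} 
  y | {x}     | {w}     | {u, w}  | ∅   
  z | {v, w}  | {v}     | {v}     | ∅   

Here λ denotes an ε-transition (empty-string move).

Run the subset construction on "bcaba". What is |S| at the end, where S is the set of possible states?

3

Start in {u}.
Read 'b': u→{x, y}; union {x, y}; ε-closure = {u, x, y}.
Read 'c': u→{w, z}, x→∅, y→{u, w}; now {u, w, z}.
Read 'a': u→∅, w→{v}, z→{v, w}; now {v, w}.
Read 'b': v→{v}, w→{y}; now {v, y}.
Read 'a': v→{u, z}, y→{x}; now {u, x, z}.
That set has 3 states.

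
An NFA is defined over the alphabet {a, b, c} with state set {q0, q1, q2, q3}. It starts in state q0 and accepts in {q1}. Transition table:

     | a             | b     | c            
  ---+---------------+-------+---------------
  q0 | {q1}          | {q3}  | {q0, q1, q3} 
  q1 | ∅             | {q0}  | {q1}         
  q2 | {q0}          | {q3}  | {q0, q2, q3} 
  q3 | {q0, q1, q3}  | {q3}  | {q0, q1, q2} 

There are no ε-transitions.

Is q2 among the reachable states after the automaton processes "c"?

Start in {q0}.
Read 'c': {q0} → {q0, q1, q3}.
State q2 is not in {q0, q1, q3}.

No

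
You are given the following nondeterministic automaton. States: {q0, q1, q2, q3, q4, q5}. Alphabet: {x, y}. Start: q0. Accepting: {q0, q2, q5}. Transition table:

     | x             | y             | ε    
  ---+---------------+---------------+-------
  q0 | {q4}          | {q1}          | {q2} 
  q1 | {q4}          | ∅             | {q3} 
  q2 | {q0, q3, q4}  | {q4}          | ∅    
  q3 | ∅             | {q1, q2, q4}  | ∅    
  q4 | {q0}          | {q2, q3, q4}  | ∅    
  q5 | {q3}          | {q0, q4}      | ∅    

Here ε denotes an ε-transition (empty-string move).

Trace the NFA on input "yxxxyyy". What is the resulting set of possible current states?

Start: ε-closure({q0}) = {q0, q2}.
Read 'y': {q0, q2} → {q1, q3, q4}.
Read 'x': {q1, q3, q4} → {q0, q2, q4}.
Read 'x': {q0, q2, q4} → {q0, q2, q3, q4}.
Read 'x': {q0, q2, q3, q4} → {q0, q2, q3, q4}.
Read 'y': {q0, q2, q3, q4} → {q1, q2, q3, q4}.
Read 'y': {q1, q2, q3, q4} → {q1, q2, q3, q4}.
Read 'y': {q1, q2, q3, q4} → {q1, q2, q3, q4}.

{q1, q2, q3, q4}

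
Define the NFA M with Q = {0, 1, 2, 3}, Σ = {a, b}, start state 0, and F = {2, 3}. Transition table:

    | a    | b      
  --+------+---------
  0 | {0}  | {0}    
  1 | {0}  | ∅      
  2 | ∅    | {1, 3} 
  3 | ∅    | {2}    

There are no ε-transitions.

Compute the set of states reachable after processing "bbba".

{0}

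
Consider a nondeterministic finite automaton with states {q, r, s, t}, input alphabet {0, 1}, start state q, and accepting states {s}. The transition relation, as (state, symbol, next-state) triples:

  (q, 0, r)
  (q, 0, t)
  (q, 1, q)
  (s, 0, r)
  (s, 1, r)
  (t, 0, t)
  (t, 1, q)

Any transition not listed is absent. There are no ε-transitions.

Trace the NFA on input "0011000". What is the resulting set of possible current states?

{t}

Start in {q}.
Read '0': {q} → {r, t}.
Read '0': {r, t} → {t}.
Read '1': {t} → {q}.
Read '1': {q} → {q}.
Read '0': {q} → {r, t}.
Read '0': {r, t} → {t}.
Read '0': {t} → {t}.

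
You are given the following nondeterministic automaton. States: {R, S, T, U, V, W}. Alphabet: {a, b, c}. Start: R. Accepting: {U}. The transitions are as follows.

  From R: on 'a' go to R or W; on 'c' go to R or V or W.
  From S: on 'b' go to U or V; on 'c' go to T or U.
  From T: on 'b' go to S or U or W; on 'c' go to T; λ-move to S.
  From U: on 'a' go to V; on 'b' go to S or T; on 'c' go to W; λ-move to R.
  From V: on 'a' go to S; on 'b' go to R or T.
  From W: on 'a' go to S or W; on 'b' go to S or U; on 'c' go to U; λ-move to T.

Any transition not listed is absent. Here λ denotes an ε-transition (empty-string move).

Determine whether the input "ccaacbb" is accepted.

Start in {R}.
Read 'c': {R} → {R, S, T, V, W}.
Read 'c': {R, S, T, V, W} → {R, S, T, U, V, W}.
Read 'a': {R, S, T, U, V, W} → {R, S, T, V, W}.
Read 'a': {R, S, T, V, W} → {R, S, T, W}.
Read 'c': {R, S, T, W} → {R, S, T, U, V, W}.
Read 'b': {R, S, T, U, V, W} → {R, S, T, U, V, W}.
Read 'b': {R, S, T, U, V, W} → {R, S, T, U, V, W}.
The final set {R, S, T, U, V, W} contains the accepting state U.

Yes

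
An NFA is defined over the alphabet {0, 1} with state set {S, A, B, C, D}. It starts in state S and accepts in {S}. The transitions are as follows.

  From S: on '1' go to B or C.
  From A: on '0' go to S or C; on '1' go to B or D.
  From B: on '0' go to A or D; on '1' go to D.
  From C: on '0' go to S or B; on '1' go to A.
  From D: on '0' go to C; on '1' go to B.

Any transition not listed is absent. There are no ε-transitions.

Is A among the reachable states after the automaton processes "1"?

Start in {S}.
Read '1': S→{B, C}; now {B, C}.
State A is not in {B, C}.

No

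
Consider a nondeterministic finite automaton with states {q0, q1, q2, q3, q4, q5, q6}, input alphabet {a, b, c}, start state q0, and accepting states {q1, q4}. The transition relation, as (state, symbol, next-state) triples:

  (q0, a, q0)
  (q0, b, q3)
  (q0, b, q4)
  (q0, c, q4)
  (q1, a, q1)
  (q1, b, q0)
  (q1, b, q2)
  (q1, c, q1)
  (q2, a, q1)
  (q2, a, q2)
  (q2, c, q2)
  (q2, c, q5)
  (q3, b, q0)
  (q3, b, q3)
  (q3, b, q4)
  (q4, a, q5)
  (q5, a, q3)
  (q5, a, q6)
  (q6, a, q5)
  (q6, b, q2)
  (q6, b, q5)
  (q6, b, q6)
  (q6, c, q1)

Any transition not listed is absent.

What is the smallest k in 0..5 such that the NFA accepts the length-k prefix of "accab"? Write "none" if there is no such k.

Start in {q0}.
Read 'a': {q0} → {q0}.
Read 'c': {q0} → {q4}.
None of the earlier sets intersect F, but {q4} does.

2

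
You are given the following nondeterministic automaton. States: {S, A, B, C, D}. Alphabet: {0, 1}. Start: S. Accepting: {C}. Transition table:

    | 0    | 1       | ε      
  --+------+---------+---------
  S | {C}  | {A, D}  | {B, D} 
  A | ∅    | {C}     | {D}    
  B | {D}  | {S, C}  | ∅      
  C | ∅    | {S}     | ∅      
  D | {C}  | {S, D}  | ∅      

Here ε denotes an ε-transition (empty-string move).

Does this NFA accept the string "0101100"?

Start: ε-closure({S}) = {S, B, D}.
Read '0': {S, B, D} → {C, D}.
Read '1': {C, D} → {S, B, D}.
Read '0': {S, B, D} → {C, D}.
Read '1': {C, D} → {S, B, D}.
Read '1': {S, B, D} → {S, A, B, C, D}.
Read '0': {S, A, B, C, D} → {C, D}.
Read '0': {C, D} → {C}.
The final set {C} contains the accepting state C.

Yes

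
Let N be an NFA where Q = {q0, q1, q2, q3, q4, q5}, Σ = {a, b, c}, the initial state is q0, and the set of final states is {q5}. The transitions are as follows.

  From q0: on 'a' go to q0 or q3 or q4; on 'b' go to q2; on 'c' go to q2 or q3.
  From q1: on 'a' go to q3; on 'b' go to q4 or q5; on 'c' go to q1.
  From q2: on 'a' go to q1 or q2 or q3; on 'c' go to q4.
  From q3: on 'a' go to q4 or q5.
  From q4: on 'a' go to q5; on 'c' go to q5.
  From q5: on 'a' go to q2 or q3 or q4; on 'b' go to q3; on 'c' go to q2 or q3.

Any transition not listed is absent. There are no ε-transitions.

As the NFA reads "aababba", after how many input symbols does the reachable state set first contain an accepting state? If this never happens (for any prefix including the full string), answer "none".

Start in {q0}.
Read 'a': {q0} → {q0, q3, q4}.
Read 'a': {q0, q3, q4} → {q0, q3, q4, q5}.
None of the earlier sets intersect F, but {q0, q3, q4, q5} does.

2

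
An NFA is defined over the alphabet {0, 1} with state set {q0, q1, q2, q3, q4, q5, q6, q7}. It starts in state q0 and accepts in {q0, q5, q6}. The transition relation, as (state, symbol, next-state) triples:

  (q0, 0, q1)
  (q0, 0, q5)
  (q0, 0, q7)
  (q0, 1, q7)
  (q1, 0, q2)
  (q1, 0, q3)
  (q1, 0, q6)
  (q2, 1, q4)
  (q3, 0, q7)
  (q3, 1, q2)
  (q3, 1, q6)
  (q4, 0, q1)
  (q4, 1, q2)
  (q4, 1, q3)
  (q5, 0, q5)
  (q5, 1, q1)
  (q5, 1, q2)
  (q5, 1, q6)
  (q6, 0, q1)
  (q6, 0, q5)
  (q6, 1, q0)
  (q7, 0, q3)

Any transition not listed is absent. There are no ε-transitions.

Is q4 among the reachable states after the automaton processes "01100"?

No

Start in {q0}.
Read '0': q0→{q1, q5, q7}; now {q1, q5, q7}.
Read '1': q1→∅, q5→{q1, q2, q6}, q7→∅; now {q1, q2, q6}.
Read '1': q1→∅, q2→{q4}, q6→{q0}; now {q0, q4}.
Read '0': q0→{q1, q5, q7}, q4→{q1}; now {q1, q5, q7}.
Read '0': q1→{q2, q3, q6}, q5→{q5}, q7→{q3}; now {q2, q3, q5, q6}.
State q4 is not in {q2, q3, q5, q6}.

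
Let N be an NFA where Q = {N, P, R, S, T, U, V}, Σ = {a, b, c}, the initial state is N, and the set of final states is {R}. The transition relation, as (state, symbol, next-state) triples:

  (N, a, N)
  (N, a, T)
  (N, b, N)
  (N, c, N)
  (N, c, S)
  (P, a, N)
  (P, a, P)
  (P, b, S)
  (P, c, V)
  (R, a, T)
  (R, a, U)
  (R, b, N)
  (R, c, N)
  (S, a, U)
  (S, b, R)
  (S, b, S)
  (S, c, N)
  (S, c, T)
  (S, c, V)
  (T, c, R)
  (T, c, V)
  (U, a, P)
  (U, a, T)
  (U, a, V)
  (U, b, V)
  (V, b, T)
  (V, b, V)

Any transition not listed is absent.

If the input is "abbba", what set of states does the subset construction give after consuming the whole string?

Start in {N}.
Read 'a': {N} → {N, T}.
Read 'b': {N, T} → {N}.
Read 'b': {N} → {N}.
Read 'b': {N} → {N}.
Read 'a': {N} → {N, T}.

{N, T}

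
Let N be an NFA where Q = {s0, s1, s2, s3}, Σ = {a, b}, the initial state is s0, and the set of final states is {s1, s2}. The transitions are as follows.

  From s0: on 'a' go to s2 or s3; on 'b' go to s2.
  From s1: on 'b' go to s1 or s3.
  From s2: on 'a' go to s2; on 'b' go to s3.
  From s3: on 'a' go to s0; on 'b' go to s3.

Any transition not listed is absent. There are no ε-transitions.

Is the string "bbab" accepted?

Yes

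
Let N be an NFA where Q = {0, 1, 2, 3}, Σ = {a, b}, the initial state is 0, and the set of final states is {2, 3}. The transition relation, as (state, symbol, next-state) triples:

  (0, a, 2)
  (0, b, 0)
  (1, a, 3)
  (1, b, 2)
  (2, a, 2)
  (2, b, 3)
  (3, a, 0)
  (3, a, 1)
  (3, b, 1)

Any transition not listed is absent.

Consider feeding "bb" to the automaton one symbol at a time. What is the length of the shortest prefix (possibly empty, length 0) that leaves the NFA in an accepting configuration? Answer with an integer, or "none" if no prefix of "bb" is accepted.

none

Start in {0}.
Read 'b': 0→{0}; now {0}.
Read 'b': 0→{0}; now {0}.
No reachable set along the way intersects F.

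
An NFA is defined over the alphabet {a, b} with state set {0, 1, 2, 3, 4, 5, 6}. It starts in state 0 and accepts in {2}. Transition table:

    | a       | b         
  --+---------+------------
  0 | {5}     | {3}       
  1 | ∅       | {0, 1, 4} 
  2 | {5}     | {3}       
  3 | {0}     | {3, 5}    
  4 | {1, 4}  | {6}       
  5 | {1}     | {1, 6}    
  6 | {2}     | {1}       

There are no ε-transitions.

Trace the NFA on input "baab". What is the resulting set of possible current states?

{1, 6}

Start in {0}.
Read 'b': 0→{3}; now {3}.
Read 'a': 3→{0}; now {0}.
Read 'a': 0→{5}; now {5}.
Read 'b': 5→{1, 6}; now {1, 6}.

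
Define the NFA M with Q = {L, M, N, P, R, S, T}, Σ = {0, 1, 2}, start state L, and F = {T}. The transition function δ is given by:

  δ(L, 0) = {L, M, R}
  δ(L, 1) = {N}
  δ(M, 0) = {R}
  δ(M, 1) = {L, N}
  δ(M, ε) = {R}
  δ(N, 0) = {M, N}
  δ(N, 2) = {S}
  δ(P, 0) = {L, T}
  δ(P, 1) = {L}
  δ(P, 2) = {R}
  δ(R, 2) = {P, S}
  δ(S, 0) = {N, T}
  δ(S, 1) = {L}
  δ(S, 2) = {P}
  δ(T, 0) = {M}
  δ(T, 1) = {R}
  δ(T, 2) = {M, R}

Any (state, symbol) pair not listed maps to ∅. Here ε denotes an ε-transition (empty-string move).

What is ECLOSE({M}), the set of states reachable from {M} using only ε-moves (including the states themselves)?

Begin with {M}.
ε-move M → R; add R.

{M, R}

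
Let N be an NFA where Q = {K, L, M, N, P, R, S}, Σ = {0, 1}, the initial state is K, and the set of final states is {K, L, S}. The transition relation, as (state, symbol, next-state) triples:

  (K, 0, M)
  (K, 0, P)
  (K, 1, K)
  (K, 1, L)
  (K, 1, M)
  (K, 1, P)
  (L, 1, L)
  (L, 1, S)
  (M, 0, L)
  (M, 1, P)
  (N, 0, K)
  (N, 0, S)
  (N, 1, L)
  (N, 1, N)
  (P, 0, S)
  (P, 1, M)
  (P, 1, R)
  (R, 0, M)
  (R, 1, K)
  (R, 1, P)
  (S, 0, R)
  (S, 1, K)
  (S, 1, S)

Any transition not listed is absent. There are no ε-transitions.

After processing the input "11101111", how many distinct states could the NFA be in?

Start in {K}.
Read '1': K→{K, L, M, P}; now {K, L, M, P}.
Read '1': K→{K, L, M, P}, L→{L, S}, M→{P}, P→{M, R}; now {K, L, M, P, R, S}.
Read '1': K→{K, L, M, P}, L→{L, S}, M→{P}, P→{M, R}, R→{K, P}, S→{K, S}; now {K, L, M, P, R, S}.
Read '0': K→{M, P}, L→∅, M→{L}, P→{S}, R→{M}, S→{R}; now {L, M, P, R, S}.
Read '1': L→{L, S}, M→{P}, P→{M, R}, R→{K, P}, S→{K, S}; now {K, L, M, P, R, S}.
Read '1': K→{K, L, M, P}, L→{L, S}, M→{P}, P→{M, R}, R→{K, P}, S→{K, S}; now {K, L, M, P, R, S}.
Read '1': K→{K, L, M, P}, L→{L, S}, M→{P}, P→{M, R}, R→{K, P}, S→{K, S}; now {K, L, M, P, R, S}.
Read '1': K→{K, L, M, P}, L→{L, S}, M→{P}, P→{M, R}, R→{K, P}, S→{K, S}; now {K, L, M, P, R, S}.
That set has 6 states.

6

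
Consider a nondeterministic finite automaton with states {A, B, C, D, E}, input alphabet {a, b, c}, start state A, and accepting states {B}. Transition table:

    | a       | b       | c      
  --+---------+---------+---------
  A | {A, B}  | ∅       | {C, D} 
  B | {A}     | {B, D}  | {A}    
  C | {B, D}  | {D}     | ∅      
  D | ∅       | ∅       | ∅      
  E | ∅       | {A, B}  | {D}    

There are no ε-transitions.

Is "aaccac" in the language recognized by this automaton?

No

Start in {A}.
Read 'a': A→{A, B}; now {A, B}.
Read 'a': A→{A, B}, B→{A}; now {A, B}.
Read 'c': A→{C, D}, B→{A}; now {A, C, D}.
Read 'c': A→{C, D}, C→∅, D→∅; now {C, D}.
Read 'a': C→{B, D}, D→∅; now {B, D}.
Read 'c': B→{A}, D→∅; now {A}.
The final set {A} contains no accepting state.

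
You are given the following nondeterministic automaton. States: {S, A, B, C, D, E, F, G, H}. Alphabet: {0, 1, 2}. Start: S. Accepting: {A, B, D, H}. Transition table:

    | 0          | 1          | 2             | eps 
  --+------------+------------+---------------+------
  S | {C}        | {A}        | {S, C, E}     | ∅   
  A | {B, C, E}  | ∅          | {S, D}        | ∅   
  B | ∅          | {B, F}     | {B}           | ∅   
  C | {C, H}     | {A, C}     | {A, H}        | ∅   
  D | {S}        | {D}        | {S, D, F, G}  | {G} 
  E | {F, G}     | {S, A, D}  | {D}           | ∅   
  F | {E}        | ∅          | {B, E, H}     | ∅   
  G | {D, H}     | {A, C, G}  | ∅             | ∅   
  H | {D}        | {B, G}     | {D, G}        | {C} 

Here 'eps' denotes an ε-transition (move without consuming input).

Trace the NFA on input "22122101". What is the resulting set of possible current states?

Start in {S}.
Read '2': S→{S, C, E}; now {S, C, E}.
Read '2': S→{S, C, E}, C→{A, H}, E→{D}; union {S, A, C, D, E, H}; ε-closure = {S, A, C, D, E, G, H}.
Read '1': S→{A}, A→∅, C→{A, C}, D→{D}, E→{S, A, D}, G→{A, C, G}, H→{B, G}; now {S, A, B, C, D, G}.
Read '2': S→{S, C, E}, A→{S, D}, B→{B}, C→{A, H}, D→{S, D, F, G}, G→∅; now {S, A, B, C, D, E, F, G, H}.
Read '2': S→{S, C, E}, A→{S, D}, B→{B}, C→{A, H}, D→{S, D, F, G}, E→{D}, F→{B, E, H}, G→∅, H→{D, G}; now {S, A, B, C, D, E, F, G, H}.
Read '1': S→{A}, A→∅, B→{B, F}, C→{A, C}, D→{D}, E→{S, A, D}, F→∅, G→{A, C, G}, H→{B, G}; now {S, A, B, C, D, F, G}.
Read '0': S→{C}, A→{B, C, E}, B→∅, C→{C, H}, D→{S}, F→{E}, G→{D, H}; union {S, B, C, D, E, H}; ε-closure = {S, B, C, D, E, G, H}.
Read '1': S→{A}, B→{B, F}, C→{A, C}, D→{D}, E→{S, A, D}, G→{A, C, G}, H→{B, G}; now {S, A, B, C, D, F, G}.

{S, A, B, C, D, F, G}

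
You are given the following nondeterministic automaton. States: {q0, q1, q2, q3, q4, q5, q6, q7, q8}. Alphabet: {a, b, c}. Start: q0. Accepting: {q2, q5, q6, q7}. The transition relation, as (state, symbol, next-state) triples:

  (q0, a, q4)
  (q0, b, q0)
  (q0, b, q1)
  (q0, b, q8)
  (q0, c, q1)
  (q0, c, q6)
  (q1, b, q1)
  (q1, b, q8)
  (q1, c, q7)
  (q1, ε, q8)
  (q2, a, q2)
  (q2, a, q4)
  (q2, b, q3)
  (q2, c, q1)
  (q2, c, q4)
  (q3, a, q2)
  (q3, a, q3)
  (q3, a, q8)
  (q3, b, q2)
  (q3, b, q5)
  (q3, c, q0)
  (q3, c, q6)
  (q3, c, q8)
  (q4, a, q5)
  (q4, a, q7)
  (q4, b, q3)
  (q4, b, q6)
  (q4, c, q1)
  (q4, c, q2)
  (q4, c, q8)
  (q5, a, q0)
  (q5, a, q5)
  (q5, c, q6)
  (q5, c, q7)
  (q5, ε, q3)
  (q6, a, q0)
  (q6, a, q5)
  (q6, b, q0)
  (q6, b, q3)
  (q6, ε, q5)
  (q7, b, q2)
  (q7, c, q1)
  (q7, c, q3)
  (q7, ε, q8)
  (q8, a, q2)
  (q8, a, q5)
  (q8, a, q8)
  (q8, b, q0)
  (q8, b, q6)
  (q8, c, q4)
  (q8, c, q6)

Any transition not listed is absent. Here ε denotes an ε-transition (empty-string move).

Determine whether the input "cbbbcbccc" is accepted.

Yes

Start in {q0}.
Read 'c': q0→{q1, q6}; union {q1, q6}; ε-closure = {q1, q3, q5, q6, q8}.
Read 'b': q1→{q1, q8}, q3→{q2, q5}, q5→∅, q6→{q0, q3}, q8→{q0, q6}; now {q0, q1, q2, q3, q5, q6, q8}.
Read 'b': q0→{q0, q1, q8}, q1→{q1, q8}, q2→{q3}, q3→{q2, q5}, q5→∅, q6→{q0, q3}, q8→{q0, q6}; now {q0, q1, q2, q3, q5, q6, q8}.
Read 'b': q0→{q0, q1, q8}, q1→{q1, q8}, q2→{q3}, q3→{q2, q5}, q5→∅, q6→{q0, q3}, q8→{q0, q6}; now {q0, q1, q2, q3, q5, q6, q8}.
Read 'c': q0→{q1, q6}, q1→{q7}, q2→{q1, q4}, q3→{q0, q6, q8}, q5→{q6, q7}, q6→∅, q8→{q4, q6}; union {q0, q1, q4, q6, q7, q8}; ε-closure = {q0, q1, q3, q4, q5, q6, q7, q8}.
Read 'b': q0→{q0, q1, q8}, q1→{q1, q8}, q3→{q2, q5}, q4→{q3, q6}, q5→∅, q6→{q0, q3}, q7→{q2}, q8→{q0, q6}; now {q0, q1, q2, q3, q5, q6, q8}.
Read 'c': q0→{q1, q6}, q1→{q7}, q2→{q1, q4}, q3→{q0, q6, q8}, q5→{q6, q7}, q6→∅, q8→{q4, q6}; union {q0, q1, q4, q6, q7, q8}; ε-closure = {q0, q1, q3, q4, q5, q6, q7, q8}.
Read 'c': q0→{q1, q6}, q1→{q7}, q3→{q0, q6, q8}, q4→{q1, q2, q8}, q5→{q6, q7}, q6→∅, q7→{q1, q3}, q8→{q4, q6}; union {q0, q1, q2, q3, q4, q6, q7, q8}; ε-closure = {q0, q1, q2, q3, q4, q5, q6, q7, q8}.
Read 'c': q0→{q1, q6}, q1→{q7}, q2→{q1, q4}, q3→{q0, q6, q8}, q4→{q1, q2, q8}, q5→{q6, q7}, q6→∅, q7→{q1, q3}, q8→{q4, q6}; union {q0, q1, q2, q3, q4, q6, q7, q8}; ε-closure = {q0, q1, q2, q3, q4, q5, q6, q7, q8}.
The final set {q0, q1, q2, q3, q4, q5, q6, q7, q8} contains the accepting states q2, q5, q6, q7.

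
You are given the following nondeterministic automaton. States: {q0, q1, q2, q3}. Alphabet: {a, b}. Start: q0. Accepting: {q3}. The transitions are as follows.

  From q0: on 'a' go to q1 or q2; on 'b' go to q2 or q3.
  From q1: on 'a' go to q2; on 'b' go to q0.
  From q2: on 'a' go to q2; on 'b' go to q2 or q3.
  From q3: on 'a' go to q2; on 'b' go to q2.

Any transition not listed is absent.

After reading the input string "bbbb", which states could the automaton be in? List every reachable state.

{q2, q3}

Start in {q0}.
Read 'b': {q0} → {q2, q3}.
Read 'b': {q2, q3} → {q2, q3}.
Read 'b': {q2, q3} → {q2, q3}.
Read 'b': {q2, q3} → {q2, q3}.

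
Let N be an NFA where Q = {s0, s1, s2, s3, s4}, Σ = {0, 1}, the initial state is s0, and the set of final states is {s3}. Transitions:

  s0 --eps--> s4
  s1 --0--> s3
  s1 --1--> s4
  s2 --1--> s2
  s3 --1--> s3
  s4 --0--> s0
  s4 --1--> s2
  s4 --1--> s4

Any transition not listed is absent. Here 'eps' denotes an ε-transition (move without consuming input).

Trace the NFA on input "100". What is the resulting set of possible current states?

{s0, s4}

Start: ε-closure({s0}) = {s0, s4}.
Read '1': s0→∅, s4→{s2, s4}; now {s2, s4}.
Read '0': s2→∅, s4→{s0}; union {s0}; ε-closure = {s0, s4}.
Read '0': s0→∅, s4→{s0}; union {s0}; ε-closure = {s0, s4}.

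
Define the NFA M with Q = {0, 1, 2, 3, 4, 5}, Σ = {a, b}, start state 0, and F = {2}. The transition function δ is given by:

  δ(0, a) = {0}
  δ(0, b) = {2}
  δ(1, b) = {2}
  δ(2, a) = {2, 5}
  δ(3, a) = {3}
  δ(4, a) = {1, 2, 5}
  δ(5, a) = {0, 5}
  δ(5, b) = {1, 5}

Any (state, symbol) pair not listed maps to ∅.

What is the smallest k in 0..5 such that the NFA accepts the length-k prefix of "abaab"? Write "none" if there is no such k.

Start in {0}.
Read 'a': 0→{0}; now {0}.
Read 'b': 0→{2}; now {2}.
None of the earlier sets intersect F, but {2} does.

2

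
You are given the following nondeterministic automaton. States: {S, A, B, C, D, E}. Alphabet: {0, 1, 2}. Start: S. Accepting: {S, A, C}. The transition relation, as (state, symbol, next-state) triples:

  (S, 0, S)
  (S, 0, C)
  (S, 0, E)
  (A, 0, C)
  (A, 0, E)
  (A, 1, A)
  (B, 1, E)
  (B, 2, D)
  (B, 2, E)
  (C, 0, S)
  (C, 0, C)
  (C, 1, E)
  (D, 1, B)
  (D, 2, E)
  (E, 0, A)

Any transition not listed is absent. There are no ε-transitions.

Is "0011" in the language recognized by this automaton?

Yes

Start in {S}.
Read '0': S→{S, C, E}; now {S, C, E}.
Read '0': S→{S, C, E}, C→{S, C}, E→{A}; now {S, A, C, E}.
Read '1': S→∅, A→{A}, C→{E}, E→∅; now {A, E}.
Read '1': A→{A}, E→∅; now {A}.
The final set {A} contains the accepting state A.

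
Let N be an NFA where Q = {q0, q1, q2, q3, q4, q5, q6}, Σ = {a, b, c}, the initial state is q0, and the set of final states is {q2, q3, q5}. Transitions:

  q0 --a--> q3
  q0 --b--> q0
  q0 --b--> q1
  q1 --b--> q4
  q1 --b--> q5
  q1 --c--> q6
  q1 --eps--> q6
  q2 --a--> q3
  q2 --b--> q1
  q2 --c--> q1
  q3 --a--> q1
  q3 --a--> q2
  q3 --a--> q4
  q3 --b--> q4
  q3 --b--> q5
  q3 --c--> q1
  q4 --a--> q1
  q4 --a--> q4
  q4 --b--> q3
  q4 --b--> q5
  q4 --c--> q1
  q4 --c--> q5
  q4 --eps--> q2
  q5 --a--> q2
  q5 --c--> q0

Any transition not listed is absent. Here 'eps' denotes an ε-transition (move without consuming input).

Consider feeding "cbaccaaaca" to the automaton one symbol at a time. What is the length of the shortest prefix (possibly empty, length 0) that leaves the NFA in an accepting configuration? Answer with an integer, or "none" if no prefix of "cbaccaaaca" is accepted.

none

Start in {q0}.
Read 'c': {q0} → ∅.
The set is empty and remains empty for the remaining 9 symbols.
No reachable set along the way intersects F.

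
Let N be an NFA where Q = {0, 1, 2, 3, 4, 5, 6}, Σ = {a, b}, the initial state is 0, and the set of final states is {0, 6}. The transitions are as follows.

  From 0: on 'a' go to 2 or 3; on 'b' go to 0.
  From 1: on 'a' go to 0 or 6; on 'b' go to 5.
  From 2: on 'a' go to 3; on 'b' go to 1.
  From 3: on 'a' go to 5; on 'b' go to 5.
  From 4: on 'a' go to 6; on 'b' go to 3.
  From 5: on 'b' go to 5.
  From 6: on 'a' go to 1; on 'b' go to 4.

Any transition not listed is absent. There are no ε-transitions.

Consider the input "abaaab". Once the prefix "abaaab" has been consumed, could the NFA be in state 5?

Yes

Start in {0}.
Read 'a': 0→{2, 3}; now {2, 3}.
Read 'b': 2→{1}, 3→{5}; now {1, 5}.
Read 'a': 1→{0, 6}, 5→∅; now {0, 6}.
Read 'a': 0→{2, 3}, 6→{1}; now {1, 2, 3}.
Read 'a': 1→{0, 6}, 2→{3}, 3→{5}; now {0, 3, 5, 6}.
Read 'b': 0→{0}, 3→{5}, 5→{5}, 6→{4}; now {0, 4, 5}.
State 5 is in {0, 4, 5}.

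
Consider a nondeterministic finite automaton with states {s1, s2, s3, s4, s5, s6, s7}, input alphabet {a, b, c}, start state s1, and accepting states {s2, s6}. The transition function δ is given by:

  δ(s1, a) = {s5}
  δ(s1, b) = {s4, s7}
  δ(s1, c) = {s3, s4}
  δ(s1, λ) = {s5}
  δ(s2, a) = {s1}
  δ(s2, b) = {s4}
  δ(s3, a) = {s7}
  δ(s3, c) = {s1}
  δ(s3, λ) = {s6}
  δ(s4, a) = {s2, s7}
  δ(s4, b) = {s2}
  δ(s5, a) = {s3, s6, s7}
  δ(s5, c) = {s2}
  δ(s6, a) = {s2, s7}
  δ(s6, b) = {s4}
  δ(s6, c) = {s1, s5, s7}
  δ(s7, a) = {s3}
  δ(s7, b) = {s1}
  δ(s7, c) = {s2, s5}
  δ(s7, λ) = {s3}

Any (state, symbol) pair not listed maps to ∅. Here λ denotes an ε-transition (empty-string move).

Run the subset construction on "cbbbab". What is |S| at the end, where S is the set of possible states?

Start: ε-closure({s1}) = {s1, s5}.
Read 'c': {s1, s5} → {s2, s3, s4, s6}.
Read 'b': {s2, s3, s4, s6} → {s2, s4}.
Read 'b': {s2, s4} → {s2, s4}.
Read 'b': {s2, s4} → {s2, s4}.
Read 'a': {s2, s4} → {s1, s2, s3, s5, s6, s7}.
Read 'b': {s1, s2, s3, s5, s6, s7} → {s1, s3, s4, s5, s6, s7}.
That set has 6 states.

6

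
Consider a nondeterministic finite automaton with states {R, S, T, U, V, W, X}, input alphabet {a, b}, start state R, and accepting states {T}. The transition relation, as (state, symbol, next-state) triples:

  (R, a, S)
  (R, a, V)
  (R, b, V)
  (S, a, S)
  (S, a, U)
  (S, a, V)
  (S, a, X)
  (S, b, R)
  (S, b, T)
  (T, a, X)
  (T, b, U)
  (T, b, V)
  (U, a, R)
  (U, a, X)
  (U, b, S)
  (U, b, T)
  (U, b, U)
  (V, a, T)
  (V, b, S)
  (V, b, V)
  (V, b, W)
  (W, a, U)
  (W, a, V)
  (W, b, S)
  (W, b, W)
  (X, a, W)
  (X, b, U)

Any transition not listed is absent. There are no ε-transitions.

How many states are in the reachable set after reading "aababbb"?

Start in {R}.
Read 'a': R→{S, V}; now {S, V}.
Read 'a': S→{S, U, V, X}, V→{T}; now {S, T, U, V, X}.
Read 'b': S→{R, T}, T→{U, V}, U→{S, T, U}, V→{S, V, W}, X→{U}; now {R, S, T, U, V, W}.
Read 'a': R→{S, V}, S→{S, U, V, X}, T→{X}, U→{R, X}, V→{T}, W→{U, V}; now {R, S, T, U, V, X}.
Read 'b': R→{V}, S→{R, T}, T→{U, V}, U→{S, T, U}, V→{S, V, W}, X→{U}; now {R, S, T, U, V, W}.
Read 'b': R→{V}, S→{R, T}, T→{U, V}, U→{S, T, U}, V→{S, V, W}, W→{S, W}; now {R, S, T, U, V, W}.
Read 'b': R→{V}, S→{R, T}, T→{U, V}, U→{S, T, U}, V→{S, V, W}, W→{S, W}; now {R, S, T, U, V, W}.
That set has 6 states.

6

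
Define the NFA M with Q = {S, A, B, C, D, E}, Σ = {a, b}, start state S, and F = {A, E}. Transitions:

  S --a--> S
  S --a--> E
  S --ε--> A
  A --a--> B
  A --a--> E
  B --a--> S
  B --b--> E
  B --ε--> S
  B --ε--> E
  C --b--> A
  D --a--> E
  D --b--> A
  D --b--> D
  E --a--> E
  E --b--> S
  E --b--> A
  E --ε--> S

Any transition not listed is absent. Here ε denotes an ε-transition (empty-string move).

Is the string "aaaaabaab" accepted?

Yes

Start: ε-closure({S}) = {S, A}.
Read 'a': {S, A} → {S, A, B, E}.
Read 'a': {S, A, B, E} → {S, A, B, E}.
Read 'a': {S, A, B, E} → {S, A, B, E}.
Read 'a': {S, A, B, E} → {S, A, B, E}.
Read 'a': {S, A, B, E} → {S, A, B, E}.
Read 'b': {S, A, B, E} → {S, A, E}.
Read 'a': {S, A, E} → {S, A, B, E}.
Read 'a': {S, A, B, E} → {S, A, B, E}.
Read 'b': {S, A, B, E} → {S, A, E}.
The final set {S, A, E} contains the accepting states A, E.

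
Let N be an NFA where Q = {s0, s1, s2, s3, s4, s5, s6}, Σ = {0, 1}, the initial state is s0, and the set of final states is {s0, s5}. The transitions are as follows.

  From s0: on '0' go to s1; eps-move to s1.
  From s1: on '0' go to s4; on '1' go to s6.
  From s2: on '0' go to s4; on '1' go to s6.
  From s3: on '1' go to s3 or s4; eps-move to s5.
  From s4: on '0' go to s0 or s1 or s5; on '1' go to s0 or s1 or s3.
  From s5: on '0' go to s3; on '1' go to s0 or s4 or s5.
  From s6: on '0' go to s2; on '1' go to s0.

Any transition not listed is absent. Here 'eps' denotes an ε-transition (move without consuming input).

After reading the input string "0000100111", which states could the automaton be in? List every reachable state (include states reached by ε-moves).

Start: ε-closure({s0}) = {s0, s1}.
Read '0': {s0, s1} → {s1, s4}.
Read '0': {s1, s4} → {s0, s1, s4, s5}.
Read '0': {s0, s1, s4, s5} → {s0, s1, s3, s4, s5}.
Read '0': {s0, s1, s3, s4, s5} → {s0, s1, s3, s4, s5}.
Read '1': {s0, s1, s3, s4, s5} → {s0, s1, s3, s4, s5, s6}.
Read '0': {s0, s1, s3, s4, s5, s6} → {s0, s1, s2, s3, s4, s5}.
Read '0': {s0, s1, s2, s3, s4, s5} → {s0, s1, s3, s4, s5}.
Read '1': {s0, s1, s3, s4, s5} → {s0, s1, s3, s4, s5, s6}.
Read '1': {s0, s1, s3, s4, s5, s6} → {s0, s1, s3, s4, s5, s6}.
Read '1': {s0, s1, s3, s4, s5, s6} → {s0, s1, s3, s4, s5, s6}.

{s0, s1, s3, s4, s5, s6}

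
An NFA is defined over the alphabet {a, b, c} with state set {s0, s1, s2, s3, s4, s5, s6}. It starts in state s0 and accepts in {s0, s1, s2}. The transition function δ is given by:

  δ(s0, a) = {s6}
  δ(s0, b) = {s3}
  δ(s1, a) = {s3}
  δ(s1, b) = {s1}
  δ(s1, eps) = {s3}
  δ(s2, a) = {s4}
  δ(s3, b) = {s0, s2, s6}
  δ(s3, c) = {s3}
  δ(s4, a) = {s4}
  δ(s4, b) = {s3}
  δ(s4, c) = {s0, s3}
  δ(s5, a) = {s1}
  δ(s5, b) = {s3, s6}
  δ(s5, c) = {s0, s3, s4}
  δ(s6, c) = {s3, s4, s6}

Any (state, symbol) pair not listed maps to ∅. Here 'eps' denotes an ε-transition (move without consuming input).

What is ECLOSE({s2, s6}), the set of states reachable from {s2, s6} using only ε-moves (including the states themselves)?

{s2, s6}

Begin with {s2, s6}.
No ε-moves leave this set, so the closure equals the set itself.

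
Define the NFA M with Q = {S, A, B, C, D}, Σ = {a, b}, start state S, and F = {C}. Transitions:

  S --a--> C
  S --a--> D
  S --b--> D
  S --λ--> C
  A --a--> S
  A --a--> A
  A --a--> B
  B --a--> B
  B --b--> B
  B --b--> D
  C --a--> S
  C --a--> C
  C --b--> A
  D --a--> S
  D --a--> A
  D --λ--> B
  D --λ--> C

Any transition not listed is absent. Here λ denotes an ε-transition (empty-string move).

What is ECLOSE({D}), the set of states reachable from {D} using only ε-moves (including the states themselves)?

{B, C, D}

Begin with {D}.
ε-move D → B; add B.
ε-move D → C; add C.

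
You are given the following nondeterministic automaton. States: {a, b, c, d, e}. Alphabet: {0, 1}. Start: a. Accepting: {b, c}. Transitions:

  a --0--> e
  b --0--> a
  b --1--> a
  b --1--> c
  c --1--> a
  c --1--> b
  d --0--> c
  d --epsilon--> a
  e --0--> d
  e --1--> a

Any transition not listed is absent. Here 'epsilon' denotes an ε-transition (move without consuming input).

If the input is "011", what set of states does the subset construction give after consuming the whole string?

∅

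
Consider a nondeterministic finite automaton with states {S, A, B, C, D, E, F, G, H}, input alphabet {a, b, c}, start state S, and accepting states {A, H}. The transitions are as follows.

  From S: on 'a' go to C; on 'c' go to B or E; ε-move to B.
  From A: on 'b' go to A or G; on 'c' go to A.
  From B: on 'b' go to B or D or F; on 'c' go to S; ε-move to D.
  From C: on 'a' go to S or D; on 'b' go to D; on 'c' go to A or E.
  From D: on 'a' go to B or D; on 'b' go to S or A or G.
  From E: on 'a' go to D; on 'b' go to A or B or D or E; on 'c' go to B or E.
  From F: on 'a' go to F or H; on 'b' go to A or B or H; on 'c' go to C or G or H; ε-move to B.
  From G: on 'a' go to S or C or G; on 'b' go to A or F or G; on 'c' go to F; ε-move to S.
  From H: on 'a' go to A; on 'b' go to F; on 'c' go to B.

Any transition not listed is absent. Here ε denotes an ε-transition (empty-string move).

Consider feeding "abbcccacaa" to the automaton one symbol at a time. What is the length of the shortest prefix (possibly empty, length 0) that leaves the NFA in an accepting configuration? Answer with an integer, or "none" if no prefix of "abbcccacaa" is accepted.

2

Start: ε-closure({S}) = {S, B, D}.
Read 'a': {S, B, D} → {B, C, D}.
Read 'b': {B, C, D} → {S, A, B, D, F, G}.
None of the earlier sets intersect F, but {S, A, B, D, F, G} does.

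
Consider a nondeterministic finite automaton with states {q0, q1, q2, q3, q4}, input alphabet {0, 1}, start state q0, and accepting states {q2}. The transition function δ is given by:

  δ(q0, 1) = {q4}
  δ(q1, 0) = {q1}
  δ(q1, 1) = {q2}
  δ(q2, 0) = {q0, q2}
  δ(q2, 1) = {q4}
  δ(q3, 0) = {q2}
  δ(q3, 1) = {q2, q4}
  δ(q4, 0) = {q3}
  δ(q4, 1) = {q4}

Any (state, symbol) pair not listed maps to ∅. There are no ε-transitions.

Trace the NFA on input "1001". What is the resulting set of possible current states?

{q4}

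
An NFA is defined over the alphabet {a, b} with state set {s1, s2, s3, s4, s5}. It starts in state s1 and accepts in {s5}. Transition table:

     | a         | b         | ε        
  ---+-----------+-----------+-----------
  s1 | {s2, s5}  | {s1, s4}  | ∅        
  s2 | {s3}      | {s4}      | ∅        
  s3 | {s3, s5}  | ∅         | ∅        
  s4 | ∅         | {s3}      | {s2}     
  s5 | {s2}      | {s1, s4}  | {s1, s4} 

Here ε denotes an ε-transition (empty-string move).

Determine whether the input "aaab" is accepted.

Start in {s1}.
Read 'a': {s1} → {s1, s2, s4, s5}.
Read 'a': {s1, s2, s4, s5} → {s1, s2, s3, s4, s5}.
Read 'a': {s1, s2, s3, s4, s5} → {s1, s2, s3, s4, s5}.
Read 'b': {s1, s2, s3, s4, s5} → {s1, s2, s3, s4}.
The final set {s1, s2, s3, s4} contains no accepting state.

No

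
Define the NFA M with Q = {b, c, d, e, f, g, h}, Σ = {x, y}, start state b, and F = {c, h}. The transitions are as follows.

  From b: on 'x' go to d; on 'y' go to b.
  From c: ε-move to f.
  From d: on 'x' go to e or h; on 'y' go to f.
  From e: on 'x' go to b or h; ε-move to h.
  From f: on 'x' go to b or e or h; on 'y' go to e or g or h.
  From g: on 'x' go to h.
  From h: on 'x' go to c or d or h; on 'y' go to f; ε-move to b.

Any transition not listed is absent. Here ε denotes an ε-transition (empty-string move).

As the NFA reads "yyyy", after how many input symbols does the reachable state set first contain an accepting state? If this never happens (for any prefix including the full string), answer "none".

Start in {b}.
Read 'y': {b} → {b}.
Read 'y': {b} → {b}.
Read 'y': {b} → {b}.
Read 'y': {b} → {b}.
No reachable set along the way intersects F.

none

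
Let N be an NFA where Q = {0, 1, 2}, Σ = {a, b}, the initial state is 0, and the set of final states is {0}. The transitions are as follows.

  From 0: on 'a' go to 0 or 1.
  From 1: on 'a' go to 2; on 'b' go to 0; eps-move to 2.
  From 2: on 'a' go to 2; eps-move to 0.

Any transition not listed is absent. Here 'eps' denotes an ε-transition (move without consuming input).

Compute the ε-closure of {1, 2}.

{0, 1, 2}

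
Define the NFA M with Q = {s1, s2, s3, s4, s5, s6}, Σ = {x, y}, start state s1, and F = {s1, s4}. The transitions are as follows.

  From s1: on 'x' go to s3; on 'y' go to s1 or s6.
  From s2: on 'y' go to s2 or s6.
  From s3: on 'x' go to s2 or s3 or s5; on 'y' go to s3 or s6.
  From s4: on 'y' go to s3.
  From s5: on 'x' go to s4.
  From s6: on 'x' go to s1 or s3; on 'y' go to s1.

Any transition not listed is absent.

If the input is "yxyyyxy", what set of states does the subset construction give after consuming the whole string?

Start in {s1}.
Read 'y': {s1} → {s1, s6}.
Read 'x': {s1, s6} → {s1, s3}.
Read 'y': {s1, s3} → {s1, s3, s6}.
Read 'y': {s1, s3, s6} → {s1, s3, s6}.
Read 'y': {s1, s3, s6} → {s1, s3, s6}.
Read 'x': {s1, s3, s6} → {s1, s2, s3, s5}.
Read 'y': {s1, s2, s3, s5} → {s1, s2, s3, s6}.

{s1, s2, s3, s6}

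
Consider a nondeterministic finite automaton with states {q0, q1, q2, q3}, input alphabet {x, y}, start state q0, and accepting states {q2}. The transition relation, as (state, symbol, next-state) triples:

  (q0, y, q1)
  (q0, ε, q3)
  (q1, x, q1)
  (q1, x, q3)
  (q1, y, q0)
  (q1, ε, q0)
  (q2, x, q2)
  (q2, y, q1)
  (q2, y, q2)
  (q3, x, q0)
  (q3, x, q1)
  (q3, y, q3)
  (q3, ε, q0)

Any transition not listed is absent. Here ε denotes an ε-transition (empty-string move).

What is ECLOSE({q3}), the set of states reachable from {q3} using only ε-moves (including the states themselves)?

{q0, q3}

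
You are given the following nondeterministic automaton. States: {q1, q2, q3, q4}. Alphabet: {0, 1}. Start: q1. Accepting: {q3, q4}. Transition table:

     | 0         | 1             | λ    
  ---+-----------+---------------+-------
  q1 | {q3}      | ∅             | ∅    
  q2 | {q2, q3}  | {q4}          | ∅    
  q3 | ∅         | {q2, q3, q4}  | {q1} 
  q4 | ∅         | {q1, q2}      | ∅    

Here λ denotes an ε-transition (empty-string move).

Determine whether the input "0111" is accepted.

Yes

Start in {q1}.
Read '0': {q1} → {q1, q3}.
Read '1': {q1, q3} → {q1, q2, q3, q4}.
Read '1': {q1, q2, q3, q4} → {q1, q2, q3, q4}.
Read '1': {q1, q2, q3, q4} → {q1, q2, q3, q4}.
The final set {q1, q2, q3, q4} contains the accepting states q3, q4.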